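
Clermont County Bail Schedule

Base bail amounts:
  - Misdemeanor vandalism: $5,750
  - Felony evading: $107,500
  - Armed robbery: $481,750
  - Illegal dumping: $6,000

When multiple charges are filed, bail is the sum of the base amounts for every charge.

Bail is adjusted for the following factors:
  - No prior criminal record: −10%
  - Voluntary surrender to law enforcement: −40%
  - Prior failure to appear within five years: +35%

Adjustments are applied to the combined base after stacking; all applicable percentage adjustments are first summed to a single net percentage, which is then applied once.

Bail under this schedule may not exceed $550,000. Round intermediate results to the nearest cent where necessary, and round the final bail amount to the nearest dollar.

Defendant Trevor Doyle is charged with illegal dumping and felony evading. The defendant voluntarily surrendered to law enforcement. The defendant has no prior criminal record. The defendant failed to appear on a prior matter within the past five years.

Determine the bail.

Base amounts from the schedule: illegal dumping $6,000; felony evading $107,500.
Stacking rule: sum of all bases. $6,000 + $107,500 = $113,500.
Net percentage adjustment: −10% −40% +35% = −15%. $113,500 × 0.85 = $96,475.
$96,475 is within the $550,000 maximum.

$96,475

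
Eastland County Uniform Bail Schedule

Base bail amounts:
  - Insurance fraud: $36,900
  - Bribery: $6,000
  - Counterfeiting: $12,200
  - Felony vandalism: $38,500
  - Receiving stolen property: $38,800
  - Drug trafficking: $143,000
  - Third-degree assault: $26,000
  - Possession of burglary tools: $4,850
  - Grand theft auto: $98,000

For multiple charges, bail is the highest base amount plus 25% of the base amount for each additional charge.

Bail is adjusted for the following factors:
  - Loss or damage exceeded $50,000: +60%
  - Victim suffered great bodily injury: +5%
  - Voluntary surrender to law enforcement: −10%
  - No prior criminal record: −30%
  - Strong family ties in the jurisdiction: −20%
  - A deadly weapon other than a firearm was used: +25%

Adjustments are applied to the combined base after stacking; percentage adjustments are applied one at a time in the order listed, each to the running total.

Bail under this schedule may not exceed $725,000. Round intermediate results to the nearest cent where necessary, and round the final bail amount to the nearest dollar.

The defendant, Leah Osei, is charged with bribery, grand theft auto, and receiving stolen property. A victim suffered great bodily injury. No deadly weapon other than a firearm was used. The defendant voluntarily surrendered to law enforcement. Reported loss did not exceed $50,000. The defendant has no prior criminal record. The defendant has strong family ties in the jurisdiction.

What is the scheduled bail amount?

Base amounts from the schedule: bribery $6,000; grand theft auto $98,000; receiving stolen property $38,800.
Stacking rule: highest base plus 25% of each additional charge. Highest is grand theft auto at $98,000. Additional: $6,000 × 25% = $1,500; $38,800 × 25% = $9,700. Combined base = $98,000 + $11,200 = $109,200.
Victim suffered great bodily injury (+5%): $109,200 × 1.05 = $114,660.
Voluntary surrender to law enforcement (−10%): $114,660 × 0.9 = $103,194.
No prior criminal record (−30%): $103,194 × 0.7 = $72,235.80.
Strong family ties in the jurisdiction (−20%): $72,235.80 × 0.8 = $57,788.64.
$57,788.64 is within the $725,000 maximum.
Rounded to the nearest dollar: $57,789.

$57,789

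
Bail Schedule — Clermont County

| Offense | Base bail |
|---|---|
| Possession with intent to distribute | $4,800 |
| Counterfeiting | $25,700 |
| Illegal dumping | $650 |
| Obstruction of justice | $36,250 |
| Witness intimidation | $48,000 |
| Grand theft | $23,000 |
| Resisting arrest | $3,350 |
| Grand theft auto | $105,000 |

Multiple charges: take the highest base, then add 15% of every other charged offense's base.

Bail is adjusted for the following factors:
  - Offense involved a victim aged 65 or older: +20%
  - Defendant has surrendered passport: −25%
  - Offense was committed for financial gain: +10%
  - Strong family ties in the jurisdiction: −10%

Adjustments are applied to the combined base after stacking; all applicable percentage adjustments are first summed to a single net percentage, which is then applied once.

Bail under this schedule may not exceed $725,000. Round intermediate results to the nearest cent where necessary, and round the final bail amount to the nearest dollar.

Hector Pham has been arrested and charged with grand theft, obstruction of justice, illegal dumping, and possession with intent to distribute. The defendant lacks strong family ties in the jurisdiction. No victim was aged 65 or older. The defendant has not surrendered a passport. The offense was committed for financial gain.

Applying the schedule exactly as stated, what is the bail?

Base amounts from the schedule: grand theft $23,000; obstruction of justice $36,250; illegal dumping $650; possession with intent to distribute $4,800.
Stacking rule: highest base plus 15% of each additional charge. Highest is obstruction of justice at $36,250. Additional: $23,000 × 15% = $3,450; $650 × 15% = $97.50; $4,800 × 15% = $720. Combined base = $36,250 + $4,267.50 = $40,517.50.
Offense was committed for financial gain (+10%): $40,517.50 × 1.1 = $44,569.25.
$44,569.25 is within the $725,000 maximum.
Rounded to the nearest dollar: $44,569.

$44,569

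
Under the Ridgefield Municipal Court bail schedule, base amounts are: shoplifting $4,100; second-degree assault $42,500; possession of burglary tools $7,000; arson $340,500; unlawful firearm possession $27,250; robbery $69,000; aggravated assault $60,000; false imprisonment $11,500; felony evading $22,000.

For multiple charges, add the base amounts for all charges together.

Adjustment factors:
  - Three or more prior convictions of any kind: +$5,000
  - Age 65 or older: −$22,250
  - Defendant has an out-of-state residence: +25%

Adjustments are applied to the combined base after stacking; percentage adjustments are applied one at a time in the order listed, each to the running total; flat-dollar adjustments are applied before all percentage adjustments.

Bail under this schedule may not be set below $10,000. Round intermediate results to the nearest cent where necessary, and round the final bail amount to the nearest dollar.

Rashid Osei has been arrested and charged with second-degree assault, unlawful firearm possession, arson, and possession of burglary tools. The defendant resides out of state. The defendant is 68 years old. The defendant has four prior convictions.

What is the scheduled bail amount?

Base amounts from the schedule: second-degree assault $42,500; unlawful firearm possession $27,250; arson $340,500; possession of burglary tools $7,000.
Stacking rule: sum of all bases. $42,500 + $27,250 + $340,500 + $7,000 = $417,250.
Three or more prior convictions of any kind (+$5,000 flat): $417,250 + $5,000 = $422,250.
Age 65 or older (−$22,250 flat): $422,250 − $22,250 = $400,000.
Defendant has an out-of-state residence (+25%): $400,000 × 1.25 = $500,000.
$500,000 is at or above the $10,000 minimum.

$500,000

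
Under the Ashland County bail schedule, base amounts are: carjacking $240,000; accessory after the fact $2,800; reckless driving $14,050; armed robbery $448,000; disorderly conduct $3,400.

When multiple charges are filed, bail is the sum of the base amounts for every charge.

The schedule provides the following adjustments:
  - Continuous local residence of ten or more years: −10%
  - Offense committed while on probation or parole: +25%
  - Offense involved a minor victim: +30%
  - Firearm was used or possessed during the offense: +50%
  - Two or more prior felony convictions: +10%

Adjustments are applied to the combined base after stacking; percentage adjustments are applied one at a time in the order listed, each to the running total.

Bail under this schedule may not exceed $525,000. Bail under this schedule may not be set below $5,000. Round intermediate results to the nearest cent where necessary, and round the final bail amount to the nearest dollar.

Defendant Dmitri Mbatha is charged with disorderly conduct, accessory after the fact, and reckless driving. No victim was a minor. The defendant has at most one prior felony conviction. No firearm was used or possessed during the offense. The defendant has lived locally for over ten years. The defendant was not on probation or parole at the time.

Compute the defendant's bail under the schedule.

Base amounts from the schedule: disorderly conduct $3,400; accessory after the fact $2,800; reckless driving $14,050.
Stacking rule: sum of all bases. $3,400 + $2,800 + $14,050 = $20,250.
Continuous local residence of ten or more years (−10%): $20,250 × 0.9 = $18,225.
$18,225 is within the $525,000 maximum.
$18,225 is at or above the $5,000 minimum.

$18,225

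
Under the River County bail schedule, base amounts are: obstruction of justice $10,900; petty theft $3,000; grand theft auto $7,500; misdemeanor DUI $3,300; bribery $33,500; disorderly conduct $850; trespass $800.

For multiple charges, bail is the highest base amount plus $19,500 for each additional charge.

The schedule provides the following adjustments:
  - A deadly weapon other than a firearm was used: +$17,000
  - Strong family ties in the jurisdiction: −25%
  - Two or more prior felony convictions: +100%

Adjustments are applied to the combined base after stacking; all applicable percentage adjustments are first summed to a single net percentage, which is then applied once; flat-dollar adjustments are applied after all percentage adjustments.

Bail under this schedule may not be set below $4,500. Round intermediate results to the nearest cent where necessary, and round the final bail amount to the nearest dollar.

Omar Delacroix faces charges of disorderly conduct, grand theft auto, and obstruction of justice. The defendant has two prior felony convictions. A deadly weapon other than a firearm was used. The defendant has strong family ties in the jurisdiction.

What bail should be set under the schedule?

Base amounts from the schedule: disorderly conduct $850; grand theft auto $7,500; obstruction of justice $10,900.
Stacking rule: highest base plus $19,500 per additional charge. Highest is obstruction of justice at $10,900; 2 additional charges → +$39,000. Combined base = $49,900.
Net percentage adjustment: −25% +100% = +75%. $49,900 × 1.75 = $87,325.
A deadly weapon other than a firearm was used (+$17,000 flat): $87,325 + $17,000 = $104,325.
$104,325 is at or above the $4,500 minimum.

$104,325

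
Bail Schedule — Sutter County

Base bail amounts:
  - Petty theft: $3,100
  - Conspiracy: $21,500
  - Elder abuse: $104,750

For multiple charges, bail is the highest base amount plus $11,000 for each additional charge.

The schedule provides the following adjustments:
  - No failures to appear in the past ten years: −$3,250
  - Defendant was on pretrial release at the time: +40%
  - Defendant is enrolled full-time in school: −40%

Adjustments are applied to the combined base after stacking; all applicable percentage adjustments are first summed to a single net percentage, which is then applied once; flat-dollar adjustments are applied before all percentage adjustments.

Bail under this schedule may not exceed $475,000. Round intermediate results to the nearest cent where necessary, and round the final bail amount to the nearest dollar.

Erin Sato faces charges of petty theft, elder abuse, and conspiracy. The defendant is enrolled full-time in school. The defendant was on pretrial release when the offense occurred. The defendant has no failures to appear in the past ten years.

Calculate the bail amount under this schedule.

$123,500

Base amounts from the schedule: petty theft $3,100; elder abuse $104,750; conspiracy $21,500.
Stacking rule: highest base plus $11,000 per additional charge. Highest is elder abuse at $104,750; 2 additional charges → +$22,000. Combined base = $126,750.
No failures to appear in the past ten years (−$3,250 flat): $126,750 − $3,250 = $123,500.
Net percentage adjustment: +40% −40% = +0%. $123,500 × 1 = $123,500.
$123,500 is within the $475,000 maximum.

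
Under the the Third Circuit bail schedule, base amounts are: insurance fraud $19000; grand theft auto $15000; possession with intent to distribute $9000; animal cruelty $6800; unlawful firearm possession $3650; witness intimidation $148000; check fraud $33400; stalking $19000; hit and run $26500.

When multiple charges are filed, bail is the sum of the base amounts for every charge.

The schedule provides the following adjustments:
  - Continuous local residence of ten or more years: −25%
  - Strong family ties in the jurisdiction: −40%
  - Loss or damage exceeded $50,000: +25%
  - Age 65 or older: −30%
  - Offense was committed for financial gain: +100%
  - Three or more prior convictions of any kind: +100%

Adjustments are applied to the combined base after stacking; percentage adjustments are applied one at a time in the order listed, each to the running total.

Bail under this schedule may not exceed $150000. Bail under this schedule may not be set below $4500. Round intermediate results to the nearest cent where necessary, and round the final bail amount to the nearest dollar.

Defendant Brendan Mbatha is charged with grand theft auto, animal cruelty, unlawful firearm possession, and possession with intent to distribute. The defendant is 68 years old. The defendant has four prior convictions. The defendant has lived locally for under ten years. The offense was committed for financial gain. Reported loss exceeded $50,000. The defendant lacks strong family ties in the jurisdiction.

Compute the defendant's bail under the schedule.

Base amounts from the schedule: grand theft auto $15000; animal cruelty $6800; unlawful firearm possession $3650; possession with intent to distribute $9000.
Stacking rule: sum of all bases. $15000 + $6800 + $3650 + $9000 = $34450.
Loss or damage exceeded $50,000 (+25%): $34450 × 1.25 = $43062.50.
Age 65 or older (−30%): $43062.50 × 0.7 = $30143.75.
Offense was committed for financial gain (+100%): $30143.75 × 2 = $60287.50.
Three or more prior convictions of any kind (+100%): $60287.50 × 2 = $120575.
$120575 is within the $150000 maximum.
$120575 is at or above the $4500 minimum.

$120575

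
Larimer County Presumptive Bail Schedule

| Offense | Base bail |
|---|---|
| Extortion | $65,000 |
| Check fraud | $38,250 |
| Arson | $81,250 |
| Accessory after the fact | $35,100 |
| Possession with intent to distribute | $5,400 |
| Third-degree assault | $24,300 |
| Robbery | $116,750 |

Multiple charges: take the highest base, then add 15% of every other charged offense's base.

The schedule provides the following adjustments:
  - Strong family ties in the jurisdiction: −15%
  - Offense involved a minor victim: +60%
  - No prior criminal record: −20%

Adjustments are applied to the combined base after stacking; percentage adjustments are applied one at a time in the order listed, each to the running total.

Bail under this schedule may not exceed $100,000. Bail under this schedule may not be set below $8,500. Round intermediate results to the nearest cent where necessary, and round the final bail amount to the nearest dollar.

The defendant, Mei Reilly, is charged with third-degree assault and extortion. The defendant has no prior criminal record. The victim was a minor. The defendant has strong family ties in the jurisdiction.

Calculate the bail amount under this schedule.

$74,686

Base amounts from the schedule: third-degree assault $24,300; extortion $65,000.
Stacking rule: highest base plus 15% of each additional charge. Highest is extortion at $65,000. Additional: $24,300 × 15% = $3,645. Combined base = $65,000 + $3,645 = $68,645.
Strong family ties in the jurisdiction (−15%): $68,645 × 0.85 = $58,348.25.
Offense involved a minor victim (+60%): $58,348.25 × 1.6 = $93,357.20.
No prior criminal record (−20%): $93,357.20 × 0.8 = $74,685.76.
$74,685.76 is within the $100,000 maximum.
$74,685.76 is at or above the $8,500 minimum.
Rounded to the nearest dollar: $74,686.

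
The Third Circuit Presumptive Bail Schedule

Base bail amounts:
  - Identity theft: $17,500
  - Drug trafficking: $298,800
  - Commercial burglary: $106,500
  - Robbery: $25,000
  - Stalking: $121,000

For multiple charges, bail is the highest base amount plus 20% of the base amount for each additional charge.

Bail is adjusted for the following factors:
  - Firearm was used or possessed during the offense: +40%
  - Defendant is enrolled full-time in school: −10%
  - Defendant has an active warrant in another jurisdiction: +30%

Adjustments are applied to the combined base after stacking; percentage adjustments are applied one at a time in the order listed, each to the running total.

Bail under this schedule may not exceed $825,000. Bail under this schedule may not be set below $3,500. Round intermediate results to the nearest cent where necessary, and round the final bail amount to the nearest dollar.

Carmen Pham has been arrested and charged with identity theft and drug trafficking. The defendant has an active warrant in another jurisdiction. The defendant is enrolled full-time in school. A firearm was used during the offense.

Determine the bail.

$495,167

Base amounts from the schedule: identity theft $17,500; drug trafficking $298,800.
Stacking rule: highest base plus 20% of each additional charge. Highest is drug trafficking at $298,800. Additional: $17,500 × 20% = $3,500. Combined base = $298,800 + $3,500 = $302,300.
Firearm was used or possessed during the offense (+40%): $302,300 × 1.4 = $423,220.
Defendant is enrolled full-time in school (−10%): $423,220 × 0.9 = $380,898.
Defendant has an active warrant in another jurisdiction (+30%): $380,898 × 1.3 = $495,167.40.
$495,167.40 is within the $825,000 maximum.
$495,167.40 is at or above the $3,500 minimum.
Rounded to the nearest dollar: $495,167.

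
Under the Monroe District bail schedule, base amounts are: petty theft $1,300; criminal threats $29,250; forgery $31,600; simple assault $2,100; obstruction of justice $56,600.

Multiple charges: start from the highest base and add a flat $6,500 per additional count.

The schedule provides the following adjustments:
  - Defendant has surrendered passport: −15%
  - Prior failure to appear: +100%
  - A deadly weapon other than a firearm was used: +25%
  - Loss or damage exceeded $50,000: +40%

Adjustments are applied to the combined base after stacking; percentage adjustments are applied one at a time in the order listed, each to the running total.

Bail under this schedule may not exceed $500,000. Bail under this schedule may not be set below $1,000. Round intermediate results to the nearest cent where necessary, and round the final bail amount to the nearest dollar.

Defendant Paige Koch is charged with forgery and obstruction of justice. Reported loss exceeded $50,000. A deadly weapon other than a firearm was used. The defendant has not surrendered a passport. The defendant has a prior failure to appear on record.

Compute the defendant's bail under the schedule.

$220,850

Base amounts from the schedule: forgery $31,600; obstruction of justice $56,600.
Stacking rule: highest base plus $6,500 per additional charge. Highest is obstruction of justice at $56,600; 1 additional charge → +$6,500. Combined base = $63,100.
Prior failure to appear (+100%): $63,100 × 2 = $126,200.
A deadly weapon other than a firearm was used (+25%): $126,200 × 1.25 = $157,750.
Loss or damage exceeded $50,000 (+40%): $157,750 × 1.4 = $220,850.
$220,850 is within the $500,000 maximum.
$220,850 is at or above the $1,000 minimum.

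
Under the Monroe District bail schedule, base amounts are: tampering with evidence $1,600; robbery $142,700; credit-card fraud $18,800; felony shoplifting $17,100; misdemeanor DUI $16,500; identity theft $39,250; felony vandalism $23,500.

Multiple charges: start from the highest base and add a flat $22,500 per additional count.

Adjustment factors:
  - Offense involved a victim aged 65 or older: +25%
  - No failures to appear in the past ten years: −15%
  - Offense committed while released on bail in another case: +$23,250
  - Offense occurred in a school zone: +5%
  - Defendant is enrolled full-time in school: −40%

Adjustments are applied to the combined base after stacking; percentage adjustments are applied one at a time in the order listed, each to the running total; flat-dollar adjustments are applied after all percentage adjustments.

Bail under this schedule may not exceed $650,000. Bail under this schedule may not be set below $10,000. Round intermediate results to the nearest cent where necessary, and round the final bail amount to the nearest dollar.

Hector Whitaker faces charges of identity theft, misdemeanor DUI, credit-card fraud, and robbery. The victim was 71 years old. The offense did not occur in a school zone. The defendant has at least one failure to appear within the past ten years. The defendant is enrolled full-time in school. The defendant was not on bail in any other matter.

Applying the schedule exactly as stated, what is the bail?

Base amounts from the schedule: identity theft $39,250; misdemeanor DUI $16,500; credit-card fraud $18,800; robbery $142,700.
Stacking rule: highest base plus $22,500 per additional charge. Highest is robbery at $142,700; 3 additional charges → +$67,500. Combined base = $210,200.
Offense involved a victim aged 65 or older (+25%): $210,200 × 1.25 = $262,750.
Defendant is enrolled full-time in school (−40%): $262,750 × 0.6 = $157,650.
$157,650 is within the $650,000 maximum.
$157,650 is at or above the $10,000 minimum.

$157,650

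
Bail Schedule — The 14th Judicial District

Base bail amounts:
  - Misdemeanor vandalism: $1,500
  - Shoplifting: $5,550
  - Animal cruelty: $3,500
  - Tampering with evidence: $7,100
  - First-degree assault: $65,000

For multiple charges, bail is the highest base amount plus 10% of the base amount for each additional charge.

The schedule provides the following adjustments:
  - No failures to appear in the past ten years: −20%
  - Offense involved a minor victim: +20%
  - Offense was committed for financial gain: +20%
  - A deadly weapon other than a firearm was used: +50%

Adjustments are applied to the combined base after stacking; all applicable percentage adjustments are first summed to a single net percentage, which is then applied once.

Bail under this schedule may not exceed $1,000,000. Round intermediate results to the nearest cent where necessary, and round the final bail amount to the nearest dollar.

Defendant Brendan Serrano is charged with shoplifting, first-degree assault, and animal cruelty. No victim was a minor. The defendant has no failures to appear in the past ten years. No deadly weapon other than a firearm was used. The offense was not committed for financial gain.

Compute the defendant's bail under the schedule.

$52,724

Base amounts from the schedule: shoplifting $5,550; first-degree assault $65,000; animal cruelty $3,500.
Stacking rule: highest base plus 10% of each additional charge. Highest is first-degree assault at $65,000. Additional: $5,550 × 10% = $555; $3,500 × 10% = $350. Combined base = $65,000 + $905 = $65,905.
No failures to appear in the past ten years (−20%): $65,905 × 0.8 = $52,724.
$52,724 is within the $1,000,000 maximum.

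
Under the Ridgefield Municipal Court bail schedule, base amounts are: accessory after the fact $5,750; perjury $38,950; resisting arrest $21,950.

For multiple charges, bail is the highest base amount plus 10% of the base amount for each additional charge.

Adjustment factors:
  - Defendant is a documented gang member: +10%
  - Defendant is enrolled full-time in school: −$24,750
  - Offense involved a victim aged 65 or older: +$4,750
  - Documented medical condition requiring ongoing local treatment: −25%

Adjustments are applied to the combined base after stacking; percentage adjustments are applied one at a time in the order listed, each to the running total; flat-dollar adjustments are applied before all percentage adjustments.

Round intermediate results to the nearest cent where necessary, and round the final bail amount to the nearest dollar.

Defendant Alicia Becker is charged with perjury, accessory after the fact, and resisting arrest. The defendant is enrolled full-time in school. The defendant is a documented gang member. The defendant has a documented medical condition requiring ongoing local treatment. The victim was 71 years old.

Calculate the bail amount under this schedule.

$17,919

Base amounts from the schedule: perjury $38,950; accessory after the fact $5,750; resisting arrest $21,950.
Stacking rule: highest base plus 10% of each additional charge. Highest is perjury at $38,950. Additional: $5,750 × 10% = $575; $21,950 × 10% = $2,195. Combined base = $38,950 + $2,770 = $41,720.
Defendant is enrolled full-time in school (−$24,750 flat): $41,720 − $24,750 = $16,970.
Offense involved a victim aged 65 or older (+$4,750 flat): $16,970 + $4,750 = $21,720.
Defendant is a documented gang member (+10%): $21,720 × 1.1 = $23,892.
Documented medical condition requiring ongoing local treatment (−25%): $23,892 × 0.75 = $17,919.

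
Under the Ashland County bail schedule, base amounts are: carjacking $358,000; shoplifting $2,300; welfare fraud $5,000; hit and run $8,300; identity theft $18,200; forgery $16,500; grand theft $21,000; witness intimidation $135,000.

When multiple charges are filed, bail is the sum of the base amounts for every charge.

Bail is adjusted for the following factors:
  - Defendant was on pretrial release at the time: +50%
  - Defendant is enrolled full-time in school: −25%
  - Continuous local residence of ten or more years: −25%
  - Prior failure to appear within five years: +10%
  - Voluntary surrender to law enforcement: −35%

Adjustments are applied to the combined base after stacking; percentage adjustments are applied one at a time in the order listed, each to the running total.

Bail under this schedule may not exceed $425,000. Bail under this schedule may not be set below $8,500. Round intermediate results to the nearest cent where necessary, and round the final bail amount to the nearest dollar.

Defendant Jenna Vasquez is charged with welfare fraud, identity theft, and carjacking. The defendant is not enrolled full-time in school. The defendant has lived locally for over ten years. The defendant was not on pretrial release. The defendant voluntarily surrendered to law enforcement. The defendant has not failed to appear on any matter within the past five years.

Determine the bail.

Base amounts from the schedule: welfare fraud $5,000; identity theft $18,200; carjacking $358,000.
Stacking rule: sum of all bases. $5,000 + $18,200 + $358,000 = $381,200.
Continuous local residence of ten or more years (−25%): $381,200 × 0.75 = $285,900.
Voluntary surrender to law enforcement (−35%): $285,900 × 0.65 = $185,835.
$185,835 is within the $425,000 maximum.
$185,835 is at or above the $8,500 minimum.

$185,835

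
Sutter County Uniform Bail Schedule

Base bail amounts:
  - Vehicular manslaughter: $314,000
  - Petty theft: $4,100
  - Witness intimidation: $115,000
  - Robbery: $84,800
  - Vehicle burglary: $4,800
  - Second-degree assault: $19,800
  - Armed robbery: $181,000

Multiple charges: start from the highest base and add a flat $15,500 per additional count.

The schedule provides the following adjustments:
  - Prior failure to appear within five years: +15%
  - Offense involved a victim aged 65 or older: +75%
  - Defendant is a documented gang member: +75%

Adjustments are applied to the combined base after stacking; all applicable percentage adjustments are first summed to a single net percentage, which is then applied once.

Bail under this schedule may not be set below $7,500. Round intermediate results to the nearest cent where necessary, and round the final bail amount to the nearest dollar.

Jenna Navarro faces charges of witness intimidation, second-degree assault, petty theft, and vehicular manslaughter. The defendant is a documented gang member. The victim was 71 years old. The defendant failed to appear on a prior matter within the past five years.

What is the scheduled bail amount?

$955,325

Base amounts from the schedule: witness intimidation $115,000; second-degree assault $19,800; petty theft $4,100; vehicular manslaughter $314,000.
Stacking rule: highest base plus $15,500 per additional charge. Highest is vehicular manslaughter at $314,000; 3 additional charges → +$46,500. Combined base = $360,500.
Net percentage adjustment: +15% +75% +75% = +165%. $360,500 × 2.65 = $955,325.
$955,325 is at or above the $7,500 minimum.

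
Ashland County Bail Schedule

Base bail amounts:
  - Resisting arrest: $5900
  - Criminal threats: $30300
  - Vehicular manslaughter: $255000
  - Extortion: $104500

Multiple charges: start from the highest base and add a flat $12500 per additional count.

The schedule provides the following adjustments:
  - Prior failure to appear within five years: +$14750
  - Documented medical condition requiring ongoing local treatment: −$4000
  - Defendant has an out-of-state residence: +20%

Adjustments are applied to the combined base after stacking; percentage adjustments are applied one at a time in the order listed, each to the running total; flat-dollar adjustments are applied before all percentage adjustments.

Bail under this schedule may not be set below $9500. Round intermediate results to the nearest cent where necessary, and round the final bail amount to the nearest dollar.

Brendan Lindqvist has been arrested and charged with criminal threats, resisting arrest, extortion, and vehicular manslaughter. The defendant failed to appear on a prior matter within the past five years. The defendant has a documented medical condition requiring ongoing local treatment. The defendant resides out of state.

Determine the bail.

Base amounts from the schedule: criminal threats $30300; resisting arrest $5900; extortion $104500; vehicular manslaughter $255000.
Stacking rule: highest base plus $12500 per additional charge. Highest is vehicular manslaughter at $255000; 3 additional charges → +$37500. Combined base = $292500.
Prior failure to appear within five years (+$14750 flat): $292500 + $14750 = $307250.
Documented medical condition requiring ongoing local treatment (−$4000 flat): $307250 − $4000 = $303250.
Defendant has an out-of-state residence (+20%): $303250 × 1.2 = $363900.
$363900 is at or above the $9500 minimum.

$363900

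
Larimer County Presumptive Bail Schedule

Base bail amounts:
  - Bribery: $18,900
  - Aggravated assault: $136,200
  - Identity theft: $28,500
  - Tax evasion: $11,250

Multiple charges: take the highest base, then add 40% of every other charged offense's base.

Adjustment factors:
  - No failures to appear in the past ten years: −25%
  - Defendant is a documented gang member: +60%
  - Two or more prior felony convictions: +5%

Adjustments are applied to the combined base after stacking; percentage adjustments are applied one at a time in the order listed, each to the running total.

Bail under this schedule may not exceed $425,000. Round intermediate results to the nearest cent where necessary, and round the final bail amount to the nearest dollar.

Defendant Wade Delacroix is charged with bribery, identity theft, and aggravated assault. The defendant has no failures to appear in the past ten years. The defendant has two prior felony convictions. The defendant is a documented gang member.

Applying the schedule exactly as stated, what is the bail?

$195,502

Base amounts from the schedule: bribery $18,900; identity theft $28,500; aggravated assault $136,200.
Stacking rule: highest base plus 40% of each additional charge. Highest is aggravated assault at $136,200. Additional: $18,900 × 40% = $7,560; $28,500 × 40% = $11,400. Combined base = $136,200 + $18,960 = $155,160.
No failures to appear in the past ten years (−25%): $155,160 × 0.75 = $116,370.
Defendant is a documented gang member (+60%): $116,370 × 1.6 = $186,192.
Two or more prior felony convictions (+5%): $186,192 × 1.05 = $195,501.60.
$195,501.60 is within the $425,000 maximum.
Rounded to the nearest dollar: $195,502.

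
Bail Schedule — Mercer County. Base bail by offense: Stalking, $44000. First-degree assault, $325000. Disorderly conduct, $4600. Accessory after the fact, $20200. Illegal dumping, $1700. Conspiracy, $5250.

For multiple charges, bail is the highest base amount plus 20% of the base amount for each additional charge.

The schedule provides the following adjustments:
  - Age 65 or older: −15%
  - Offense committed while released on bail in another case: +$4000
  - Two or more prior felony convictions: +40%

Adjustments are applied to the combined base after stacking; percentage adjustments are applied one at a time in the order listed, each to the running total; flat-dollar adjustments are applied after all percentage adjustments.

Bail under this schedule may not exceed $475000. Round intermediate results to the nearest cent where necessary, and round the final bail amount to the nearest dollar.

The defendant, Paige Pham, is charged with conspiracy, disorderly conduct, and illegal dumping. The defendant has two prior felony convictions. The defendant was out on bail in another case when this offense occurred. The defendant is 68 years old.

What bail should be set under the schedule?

$11747

Base amounts from the schedule: conspiracy $5250; disorderly conduct $4600; illegal dumping $1700.
Stacking rule: highest base plus 20% of each additional charge. Highest is conspiracy at $5250. Additional: $4600 × 20% = $920; $1700 × 20% = $340. Combined base = $5250 + $1260 = $6510.
Age 65 or older (−15%): $6510 × 0.85 = $5533.50.
Two or more prior felony convictions (+40%): $5533.50 × 1.4 = $7746.90.
Offense committed while released on bail in another case (+$4000 flat): $7746.90 + $4000 = $11746.90.
$11746.90 is within the $475000 maximum.
Rounded to the nearest dollar: $11747.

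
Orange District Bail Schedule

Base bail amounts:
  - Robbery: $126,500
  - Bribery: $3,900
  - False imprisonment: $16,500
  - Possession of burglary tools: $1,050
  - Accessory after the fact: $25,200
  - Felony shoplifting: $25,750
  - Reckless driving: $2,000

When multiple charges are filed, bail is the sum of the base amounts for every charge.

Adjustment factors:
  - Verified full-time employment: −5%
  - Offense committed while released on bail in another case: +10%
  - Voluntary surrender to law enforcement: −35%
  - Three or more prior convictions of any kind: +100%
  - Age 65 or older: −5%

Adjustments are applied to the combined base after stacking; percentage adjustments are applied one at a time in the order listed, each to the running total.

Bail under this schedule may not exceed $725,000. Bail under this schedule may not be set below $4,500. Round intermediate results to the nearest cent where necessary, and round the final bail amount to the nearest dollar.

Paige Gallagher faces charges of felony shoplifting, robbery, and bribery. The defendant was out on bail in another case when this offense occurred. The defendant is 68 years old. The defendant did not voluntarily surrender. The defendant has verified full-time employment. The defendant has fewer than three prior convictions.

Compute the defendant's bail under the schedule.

Base amounts from the schedule: felony shoplifting $25,750; robbery $126,500; bribery $3,900.
Stacking rule: sum of all bases. $25,750 + $126,500 + $3,900 = $156,150.
Verified full-time employment (−5%): $156,150 × 0.95 = $148,342.50.
Offense committed while released on bail in another case (+10%): $148,342.50 × 1.1 = $163,176.75.
Age 65 or older (−5%): $163,176.75 × 0.95 = $155,017.91.
$155,017.91 is within the $725,000 maximum.
$155,017.91 is at or above the $4,500 minimum.
Rounded to the nearest dollar: $155,018.

$155,018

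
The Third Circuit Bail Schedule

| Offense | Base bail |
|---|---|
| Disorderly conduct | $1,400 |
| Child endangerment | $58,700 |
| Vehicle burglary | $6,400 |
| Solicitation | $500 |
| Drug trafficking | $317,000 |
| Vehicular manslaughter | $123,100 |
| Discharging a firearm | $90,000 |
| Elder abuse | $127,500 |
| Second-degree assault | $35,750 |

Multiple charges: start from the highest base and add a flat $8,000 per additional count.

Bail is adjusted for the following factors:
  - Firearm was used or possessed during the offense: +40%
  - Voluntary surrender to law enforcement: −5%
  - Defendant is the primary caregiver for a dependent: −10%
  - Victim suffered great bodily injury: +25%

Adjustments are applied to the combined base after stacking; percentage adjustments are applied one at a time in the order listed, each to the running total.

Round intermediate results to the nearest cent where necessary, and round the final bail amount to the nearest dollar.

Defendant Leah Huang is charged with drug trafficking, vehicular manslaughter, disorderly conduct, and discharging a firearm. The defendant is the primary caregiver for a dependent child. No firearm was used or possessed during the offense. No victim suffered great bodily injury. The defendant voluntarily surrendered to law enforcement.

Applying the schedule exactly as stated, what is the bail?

Base amounts from the schedule: drug trafficking $317,000; vehicular manslaughter $123,100; disorderly conduct $1,400; discharging a firearm $90,000.
Stacking rule: highest base plus $8,000 per additional charge. Highest is drug trafficking at $317,000; 3 additional charges → +$24,000. Combined base = $341,000.
Voluntary surrender to law enforcement (−5%): $341,000 × 0.95 = $323,950.
Defendant is the primary caregiver for a dependent (−10%): $323,950 × 0.9 = $291,555.

$291,555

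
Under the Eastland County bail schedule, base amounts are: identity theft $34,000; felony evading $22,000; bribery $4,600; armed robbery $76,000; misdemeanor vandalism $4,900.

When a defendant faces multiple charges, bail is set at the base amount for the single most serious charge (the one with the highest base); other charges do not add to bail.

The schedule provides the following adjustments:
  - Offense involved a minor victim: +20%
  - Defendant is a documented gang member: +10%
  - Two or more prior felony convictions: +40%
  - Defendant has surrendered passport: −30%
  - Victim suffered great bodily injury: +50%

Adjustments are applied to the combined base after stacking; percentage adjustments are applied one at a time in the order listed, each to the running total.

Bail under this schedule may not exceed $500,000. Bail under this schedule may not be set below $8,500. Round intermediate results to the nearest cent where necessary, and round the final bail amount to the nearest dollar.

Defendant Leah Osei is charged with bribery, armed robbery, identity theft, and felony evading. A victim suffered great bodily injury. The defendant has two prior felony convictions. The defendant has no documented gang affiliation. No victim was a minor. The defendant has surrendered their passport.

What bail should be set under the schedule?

Base amounts from the schedule: bribery $4,600; armed robbery $76,000; identity theft $34,000; felony evading $22,000.
Stacking rule: use the highest base only. Highest is armed robbery at $76,000. Combined base = $76,000.
Two or more prior felony convictions (+40%): $76,000 × 1.4 = $106,400.
Defendant has surrendered passport (−30%): $106,400 × 0.7 = $74,480.
Victim suffered great bodily injury (+50%): $74,480 × 1.5 = $111,720.
$111,720 is within the $500,000 maximum.
$111,720 is at or above the $8,500 minimum.

$111,720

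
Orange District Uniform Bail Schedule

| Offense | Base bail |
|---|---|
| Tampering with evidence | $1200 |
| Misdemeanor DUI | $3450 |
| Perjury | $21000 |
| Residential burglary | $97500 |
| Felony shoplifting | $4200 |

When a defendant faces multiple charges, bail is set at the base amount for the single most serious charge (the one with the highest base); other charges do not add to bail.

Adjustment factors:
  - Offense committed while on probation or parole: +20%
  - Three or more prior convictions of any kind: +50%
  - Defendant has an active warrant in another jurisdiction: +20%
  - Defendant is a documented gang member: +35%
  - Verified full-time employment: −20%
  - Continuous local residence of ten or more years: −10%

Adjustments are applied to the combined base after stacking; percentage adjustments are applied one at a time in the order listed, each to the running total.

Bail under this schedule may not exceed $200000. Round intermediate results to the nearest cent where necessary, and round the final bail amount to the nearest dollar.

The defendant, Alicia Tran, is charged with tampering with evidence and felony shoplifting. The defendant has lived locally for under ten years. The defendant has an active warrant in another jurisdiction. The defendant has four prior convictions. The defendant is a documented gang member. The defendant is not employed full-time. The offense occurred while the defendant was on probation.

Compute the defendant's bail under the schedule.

$12247

Base amounts from the schedule: tampering with evidence $1200; felony shoplifting $4200.
Stacking rule: use the highest base only. Highest is felony shoplifting at $4200. Combined base = $4200.
Offense committed while on probation or parole (+20%): $4200 × 1.2 = $5040.
Three or more prior convictions of any kind (+50%): $5040 × 1.5 = $7560.
Defendant has an active warrant in another jurisdiction (+20%): $7560 × 1.2 = $9072.
Defendant is a documented gang member (+35%): $9072 × 1.35 = $12247.20.
$12247.20 is within the $200000 maximum.
Rounded to the nearest dollar: $12247.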